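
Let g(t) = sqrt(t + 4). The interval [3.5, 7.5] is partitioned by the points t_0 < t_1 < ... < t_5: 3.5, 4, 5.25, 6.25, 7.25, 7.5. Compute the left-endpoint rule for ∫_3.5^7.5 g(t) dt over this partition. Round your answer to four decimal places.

Subinterval widths: 0.5, 1.25, 1, 1, 0.25.
Left endpoints: 3.5, 4, 5.25, 6.25, 7.25.
g(3.5) ≈ 2.7386, g(4) ≈ 2.8284, g(5.25) ≈ 3.0414, g(6.25) ≈ 3.2016, g(7.25) ≈ 3.3541.
Sum = Σ Δt_i · g(t_i).
Sum ≈ 11.9863.

11.9863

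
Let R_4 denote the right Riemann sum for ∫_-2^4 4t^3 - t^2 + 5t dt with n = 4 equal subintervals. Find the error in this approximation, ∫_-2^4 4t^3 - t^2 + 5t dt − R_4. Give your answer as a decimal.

Exact integral: ∫_-2^4 f(t) dt = 246.
R_4 = 500.25.
Error = 246 − 500.25 = -254.25.

-254.25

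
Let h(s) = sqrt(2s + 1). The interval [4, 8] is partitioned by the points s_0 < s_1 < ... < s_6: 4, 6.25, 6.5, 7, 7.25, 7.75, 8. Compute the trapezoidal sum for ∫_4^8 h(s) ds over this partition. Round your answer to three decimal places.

Subinterval widths: 2.25, 0.25, 0.5, 0.25, 0.5, 0.25.
h(4) ≈ 3.000, h(6.25) ≈ 3.674, h(6.5) ≈ 3.742, h(7) ≈ 3.873, h(7.25) ≈ 3.937, h(7.75) ≈ 4.062, h(8) ≈ 4.123.
On each subinterval the trapezoid contributes (Δs_i/2)·[h(s_{i-1}) + h(s_i)].
Sum ≈ 14.338.

14.338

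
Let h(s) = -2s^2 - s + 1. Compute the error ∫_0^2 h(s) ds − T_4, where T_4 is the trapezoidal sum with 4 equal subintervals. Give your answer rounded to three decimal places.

Exact integral: ∫_0^2 h(s) ds ≈ -5.33333.
T_4 = -5.5.
Error ≈ -5.33333 − (-5.5) ≈ 0.167.

0.167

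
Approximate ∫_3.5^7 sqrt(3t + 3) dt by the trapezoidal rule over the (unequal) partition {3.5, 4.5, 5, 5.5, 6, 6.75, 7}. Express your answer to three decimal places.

Subinterval widths: 1, 0.5, 0.5, 0.5, 0.75, 0.25.
f(3.5) ≈ 3.674, f(4.5) ≈ 4.062, f(5) ≈ 4.243, f(5.5) ≈ 4.416, f(6) ≈ 4.583, f(6.75) ≈ 4.822, f(7) ≈ 4.899.
On each subinterval the trapezoid contributes (Δt_i/2)·[f(t_{i-1}) + f(t_i)].
Sum ≈ 15.100.

15.100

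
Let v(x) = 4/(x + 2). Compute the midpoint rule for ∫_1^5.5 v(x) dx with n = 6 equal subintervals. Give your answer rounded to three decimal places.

3.657

Δx = (5.5 − 1)/6 = 0.75.
Midpoints: 1.375, 2.125, 2.875, 3.625, 4.375, 5.125.
v(1.375) = 32/27, v(2.125) = 32/33, v(2.875) = 32/39, v(3.625) = 32/45, v(4.375) = 32/51, v(5.125) = 32/57.
Sum = Δx · [v(1.375) + v(2.125) + v(2.875) + ...].
Sum ≈ 3.657.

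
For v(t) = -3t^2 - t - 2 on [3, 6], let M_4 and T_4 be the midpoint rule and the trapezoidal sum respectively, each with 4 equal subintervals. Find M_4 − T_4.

1.265625

M_4 = -208.078125.
T_4 = -209.34375.
M_4 − T_4 = 1.265625.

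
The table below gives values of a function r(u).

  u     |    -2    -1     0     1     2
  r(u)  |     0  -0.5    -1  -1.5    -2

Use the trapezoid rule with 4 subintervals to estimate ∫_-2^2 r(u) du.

-4

Δu = 1.
T_4 = (1/2)·[0 + 2·(-0.5) + 2·(-1) + 2·(-1.5) + (-2)] = -4.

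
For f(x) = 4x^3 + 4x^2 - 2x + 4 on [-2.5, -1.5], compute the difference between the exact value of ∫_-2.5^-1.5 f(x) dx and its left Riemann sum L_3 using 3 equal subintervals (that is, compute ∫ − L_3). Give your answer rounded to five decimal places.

5.53704

Exact integral: ∫_-2.5^-1.5 f(x) dx ≈ -9.6666667.
L_3 ≈ -15.2037037.
Error ≈ -9.6666667 − (-15.2037037) ≈ 5.53704.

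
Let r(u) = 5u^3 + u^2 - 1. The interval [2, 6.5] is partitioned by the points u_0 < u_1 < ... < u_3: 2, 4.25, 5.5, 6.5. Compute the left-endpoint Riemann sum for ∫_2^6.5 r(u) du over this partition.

1458.98828125

Subinterval widths: 2.25, 1.25, 1.
Left endpoints: 2, 4.25, 5.5.
r(2) = 43, r(4.25) = 400.890625, r(5.5) = 861.125.
Sum = Σ Δu_i · r(u_i).
Sum = 1458.98828125.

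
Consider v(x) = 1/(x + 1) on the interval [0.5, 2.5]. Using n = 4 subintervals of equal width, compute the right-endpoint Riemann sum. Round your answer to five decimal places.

Δx = (2.5 − 0.5)/4 = 0.5.
Right endpoints: 1, 1.5, 2, 2.5.
v(1) = 0.5, v(1.5) = 0.4, v(2) = 1/3, v(2.5) = 2/7.
Sum = Δx · [v(1) + v(1.5) + v(2) + v(2.5)].
Sum ≈ 0.75952.

0.75952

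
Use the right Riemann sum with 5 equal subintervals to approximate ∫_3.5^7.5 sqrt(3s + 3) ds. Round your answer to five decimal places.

Δs = (7.5 − 3.5)/5 = 0.8.
Right endpoints: 4.3, 5.1, 5.9, 6.7, 7.5.
f(4.3) ≈ 3.98748, f(5.1) ≈ 4.27785, f(5.9) ≈ 4.54973, f(6.7) ≈ 4.80625, f(7.5) ≈ 5.04975.
Sum = Δs · [f(4.3) + f(5.1) + f(5.9) + f(6.7) + f(7.5)].
Sum ≈ 18.13684.

18.13684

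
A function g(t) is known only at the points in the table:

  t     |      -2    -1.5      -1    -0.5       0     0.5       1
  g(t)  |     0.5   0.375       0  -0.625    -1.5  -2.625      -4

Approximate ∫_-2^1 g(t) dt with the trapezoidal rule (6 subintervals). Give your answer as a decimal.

-3.0625

Δt = 0.5.
T_6 = (0.5/2)·[0.5 + 2·0.375 + 2·0 + 2·(-0.625) + 2·(-1.5) + 2·(-2.625) + (-4)] = -3.0625.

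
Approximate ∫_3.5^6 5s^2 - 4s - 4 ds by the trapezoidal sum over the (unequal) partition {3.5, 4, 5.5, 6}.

Subinterval widths: 0.5, 1.5, 0.5.
f(3.5) = 43.25, f(4) = 60, f(5.5) = 125.25, f(6) = 152.
On each subinterval the trapezoid contributes (Δs_i/2)·[f(s_{i-1}) + f(s_i)].
Sum = 234.0625.

234.0625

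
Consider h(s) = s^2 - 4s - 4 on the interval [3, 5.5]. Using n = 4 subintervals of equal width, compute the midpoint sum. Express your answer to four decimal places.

Δs = (5.5 − 3)/4 = 0.625.
Midpoints: 3.3125, 3.9375, 4.5625, 5.1875.
h(3.3125) = -6.27734375, h(3.9375) = -4.24609375, h(4.5625) = -1.43359375, h(5.1875) = 2.16015625.
Sum = Δs · [h(3.3125) + h(3.9375) + h(4.5625) + h(5.1875)].
Sum ≈ -6.1230.

-6.1230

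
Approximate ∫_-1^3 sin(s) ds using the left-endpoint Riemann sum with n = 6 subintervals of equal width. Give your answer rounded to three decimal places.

1.146

Δs = (3 − (-1))/6 = 2/3.
Left endpoints: -1, -1/3, 1/3, 1, 5/3, 7/3.
f(-1) ≈ -0.841, f(-1/3) ≈ -0.327, f(1/3) ≈ 0.327, f(1) ≈ 0.841, f(5/3) ≈ 0.995, f(7/3) ≈ 0.723.
Sum = Δs · [f(-1) + f(-1/3) + f(1/3) + ...].
Sum ≈ 1.146.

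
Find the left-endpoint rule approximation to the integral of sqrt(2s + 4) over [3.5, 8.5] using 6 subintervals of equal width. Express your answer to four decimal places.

Δs = (8.5 − 3.5)/6 = 5/6.
Left endpoints: 3.5, 13/3, 31/6, 6, 41/6, 23/3.
f(3.5) ≈ 3.3166, f(13/3) ≈ 3.5590, f(31/6) ≈ 3.7859, f(6) ≈ 4.0000, f(41/6) ≈ 4.2032, f(23/3) ≈ 4.3970.
Sum = Δs · [f(3.5) + f(13/3) + f(31/6) + ...].
Sum ≈ 19.3848.

19.3848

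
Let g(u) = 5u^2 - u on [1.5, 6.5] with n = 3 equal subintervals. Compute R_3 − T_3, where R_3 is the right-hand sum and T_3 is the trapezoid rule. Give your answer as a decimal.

R_3 ≈ 606.15741.
T_3 ≈ 443.65741.
R_3 − T_3 = 162.5.

162.5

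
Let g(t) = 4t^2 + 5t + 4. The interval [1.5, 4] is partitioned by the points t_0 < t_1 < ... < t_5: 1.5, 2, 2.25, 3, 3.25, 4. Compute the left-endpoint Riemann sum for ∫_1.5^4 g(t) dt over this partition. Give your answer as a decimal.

105

Subinterval widths: 0.5, 0.25, 0.75, 0.25, 0.75.
Left endpoints: 1.5, 2, 2.25, 3, 3.25.
g(1.5) = 20.5, g(2) = 30, g(2.25) = 35.5, g(3) = 55, g(3.25) = 62.5.
Sum = Σ Δt_i · g(t_i).
Sum = 105.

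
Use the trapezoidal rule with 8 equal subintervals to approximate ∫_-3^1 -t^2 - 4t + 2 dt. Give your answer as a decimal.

Δt = (1 − (-3))/8 = 0.5.
f(-3) = 5, f(-2.5) = 5.75, f(-2) = 6, f(-1.5) = 5.75, f(-1) = 5, f(-0.5) = 3.75, f(0) = 2, f(0.5) = -0.25, f(1) = -3.
T_8 = (Δt/2)·[f(t_0) + 2f(t_1) + ... + 2f(t_{7}) + f(t_8)].
Sum = 14.5.

14.5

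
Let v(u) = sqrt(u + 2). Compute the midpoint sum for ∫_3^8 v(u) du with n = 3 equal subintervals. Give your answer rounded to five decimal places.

Δu = (8 − 3)/3 = 5/3.
Midpoints: 23/6, 5.5, 43/6.
v(23/6) ≈ 2.41523, v(5.5) ≈ 2.73861, v(43/6) ≈ 3.02765.
Sum = Δu · [v(23/6) + v(5.5) + v(43/6)].
Sum ≈ 13.63582.

13.63582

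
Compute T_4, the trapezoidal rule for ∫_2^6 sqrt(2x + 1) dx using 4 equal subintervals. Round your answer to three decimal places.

Δx = (6 − 2)/4 = 1.
f(2) ≈ 2.236, f(3) ≈ 2.646, f(4) ≈ 3.000, f(5) ≈ 3.317, f(6) ≈ 3.606.
T_4 = (Δx/2)·[f(x_0) + 2f(x_1) + 2f(x_2) + 2f(x_3) + f(x_4)].
Sum ≈ 11.883.

11.883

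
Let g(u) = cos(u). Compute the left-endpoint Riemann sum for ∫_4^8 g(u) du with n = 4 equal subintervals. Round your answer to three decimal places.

Δu = (8 − 4)/4 = 1.
Left endpoints: 4, 5, 6, 7.
g(4) ≈ -0.654, g(5) ≈ 0.284, g(6) ≈ 0.960, g(7) ≈ 0.754.
Sum = Δu · [g(4) + g(5) + g(6) + g(7)].
Sum ≈ 1.344.

1.344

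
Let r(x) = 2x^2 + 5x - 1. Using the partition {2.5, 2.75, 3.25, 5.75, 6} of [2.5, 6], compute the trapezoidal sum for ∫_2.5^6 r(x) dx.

Subinterval widths: 0.25, 0.5, 2.5, 0.25.
r(2.5) = 24, r(2.75) = 27.875, r(3.25) = 36.375, r(5.75) = 93.875, r(6) = 101.
On each subinterval the trapezoid contributes (Δx_i/2)·[r(x_{i-1}) + r(x_i)].
Sum = 209.71875.

209.71875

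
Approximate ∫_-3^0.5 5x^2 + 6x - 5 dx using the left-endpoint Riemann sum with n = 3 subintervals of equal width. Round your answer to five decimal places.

Δx = (0.5 − (-3))/3 = 7/6.
Left endpoints: -3, -11/6, -2/3.
f(-3) = 22, f(-11/6) = 29/36, f(-2/3) = -61/9.
Sum = Δx · [f(-3) + f(-11/6) + f(-2/3)].
Sum ≈ 18.69907.

18.69907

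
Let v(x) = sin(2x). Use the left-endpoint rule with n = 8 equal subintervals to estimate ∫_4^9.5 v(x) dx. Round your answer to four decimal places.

Δx = (9.5 − 4)/8 = 0.6875.
Left endpoints: 4, 4.6875, 5.375, 6.0625, 6.75, 7.4375, 8.125, 8.8125.
v(4) ≈ 0.9894, v(4.6875) ≈ 0.0498, v(5.375) ≈ -0.9700, v(6.0625) ≈ -0.4272, v(6.75) ≈ 0.8038, v(7.4375) ≈ 0.7399, v(8.125) ≈ -0.5159, v(8.8125) ≈ -0.9407.
Sum = Δx · [v(4) + v(4.6875) + v(5.375) + ...].
Sum ≈ -0.1862.

-0.1862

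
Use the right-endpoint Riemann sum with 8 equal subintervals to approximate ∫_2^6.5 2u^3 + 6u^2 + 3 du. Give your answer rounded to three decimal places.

1653.280

Δu = (6.5 − 2)/8 = 0.5625.
Right endpoints: 2.5625, 3.125, 3.6875, 4.25, 4.8125, 5.375, 5.9375, 6.5.
f(2.5625) = 155753/2048, f(3.125) = 122.62890625, f(3.6875) = 378611/2048, f(4.25) = 264.90625, f(4.8125) = 747269/2048, f(5.375) = 486.91796875, f(5.9375) = 1296719/2048, f(6.5) = 805.75.
Sum = Δu · [f(2.5625) + f(3.125) + f(3.6875) + ...].
Sum ≈ 1653.280.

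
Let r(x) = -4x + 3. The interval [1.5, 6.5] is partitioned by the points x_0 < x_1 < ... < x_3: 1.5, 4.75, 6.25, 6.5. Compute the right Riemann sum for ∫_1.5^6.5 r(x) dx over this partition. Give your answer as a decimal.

-90.75

Subinterval widths: 3.25, 1.5, 0.25.
Right endpoints: 4.75, 6.25, 6.5.
r(4.75) = -16, r(6.25) = -22, r(6.5) = -23.
Sum = Σ Δx_i · r(x_i).
Sum = -90.75.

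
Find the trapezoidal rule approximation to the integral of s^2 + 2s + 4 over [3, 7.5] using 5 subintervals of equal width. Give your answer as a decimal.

Δs = (7.5 − 3)/5 = 0.9.
f(3) = 19, f(3.9) = 27.01, f(4.8) = 36.64, f(5.7) = 47.89, f(6.6) = 60.76, f(7.5) = 75.25.
T_5 = (Δs/2)·[f(s_0) + 2f(s_1) + ... + 2f(s_{4}) + f(s_5)].
Sum = 197.4825.

197.4825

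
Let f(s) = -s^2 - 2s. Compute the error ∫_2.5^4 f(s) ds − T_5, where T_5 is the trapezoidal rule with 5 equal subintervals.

0.0225

Exact integral: ∫_2.5^4 f(s) ds = -25.875.
T_5 = -25.8975.
Error = -25.875 − (-25.8975) = 0.0225.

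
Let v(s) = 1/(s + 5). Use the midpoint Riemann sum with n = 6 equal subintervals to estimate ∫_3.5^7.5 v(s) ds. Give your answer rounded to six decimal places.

0.385525

Δs = (7.5 − 3.5)/6 = 2/3.
Midpoints: 23/6, 4.5, 31/6, 35/6, 6.5, 43/6.
v(23/6) = 6/53, v(4.5) = 2/19, v(31/6) = 6/61, v(35/6) = 6/65, v(6.5) = 2/23, v(43/6) = 6/73.
Sum = Δs · [v(23/6) + v(4.5) + v(31/6) + ...].
Sum ≈ 0.385525.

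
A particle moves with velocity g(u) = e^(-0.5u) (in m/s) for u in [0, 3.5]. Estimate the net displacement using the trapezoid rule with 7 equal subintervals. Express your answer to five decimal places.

Δu = (3.5 − 0)/7 = 0.5.
g(0) ≈ 1.00000, g(0.5) ≈ 0.77880, g(1) ≈ 0.60653, g(1.5) ≈ 0.47237, g(2) ≈ 0.36788, g(2.5) ≈ 0.28650, g(3) ≈ 0.22313, g(3.5) ≈ 0.17377.
T_7 = (Δu/2)·[g(u_0) + 2g(u_1) + ... + 2g(u_{6}) + g(u_7)].
Sum ≈ 1.66105.

1.66105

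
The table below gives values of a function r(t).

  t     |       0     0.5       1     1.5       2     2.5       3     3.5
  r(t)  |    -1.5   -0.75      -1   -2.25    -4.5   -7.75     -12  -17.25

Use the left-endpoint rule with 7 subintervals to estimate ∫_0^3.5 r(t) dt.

-14.875

Δt = 0.5.
Sum = 0.5·[(-1.5) + (-0.75) + (-1) + (-2.25) + (-4.5) + (-7.75) + (-12)] = -14.875.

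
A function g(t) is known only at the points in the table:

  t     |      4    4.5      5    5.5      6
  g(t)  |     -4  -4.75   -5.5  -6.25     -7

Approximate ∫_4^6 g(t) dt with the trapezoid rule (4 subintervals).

-11

Δt = 0.5.
T_4 = (0.5/2)·[(-4) + 2·(-4.75) + 2·(-5.5) + 2·(-6.25) + (-7)] = -11.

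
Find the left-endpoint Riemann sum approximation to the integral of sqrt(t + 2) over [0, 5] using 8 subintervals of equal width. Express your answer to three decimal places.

Δt = (5 − 0)/8 = 0.625.
Left endpoints: 0, 0.625, 1.25, 1.875, 2.5, 3.125, 3.75, 4.375.
f(0) ≈ 1.414, f(0.625) ≈ 1.620, f(1.25) ≈ 1.803, f(1.875) ≈ 1.969, f(2.5) ≈ 2.121, f(3.125) ≈ 2.264, f(3.75) ≈ 2.398, f(4.375) ≈ 2.525.
Sum = Δt · [f(0) + f(0.625) + f(1.25) + ...].
Sum ≈ 10.071.

10.071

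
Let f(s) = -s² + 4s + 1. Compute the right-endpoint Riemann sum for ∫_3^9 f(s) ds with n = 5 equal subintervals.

Δs = (9 − 3)/5 = 1.2.
Right endpoints: 4.2, 5.4, 6.6, 7.8, 9.
f(4.2) = 0.16, f(5.4) = -6.56, f(6.6) = -16.16, f(7.8) = -28.64, f(9) = -44.
Sum = Δs · [f(4.2) + f(5.4) + f(6.6) + f(7.8) + f(9)].
Sum = -114.24.

-114.24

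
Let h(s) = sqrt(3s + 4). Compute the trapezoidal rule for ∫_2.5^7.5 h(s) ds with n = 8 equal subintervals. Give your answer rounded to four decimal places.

Δs = (7.5 − 2.5)/8 = 0.625.
h(2.5) ≈ 3.3912, h(3.125) ≈ 3.6572, h(3.75) ≈ 3.9051, h(4.375) ≈ 4.1382, h(5) ≈ 4.3589, h(5.625) ≈ 4.5689, h(6.25) ≈ 4.7697, h(6.875) ≈ 4.9624, h(7.5) ≈ 5.1478.
T_8 = (Δs/2)·[h(s_0) + 2h(s_1) + ... + 2h(s_{7}) + h(s_8)].
Sum ≈ 21.6437.

21.6437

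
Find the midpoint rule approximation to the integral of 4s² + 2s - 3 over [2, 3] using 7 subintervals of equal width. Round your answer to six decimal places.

Δs = (3 − 2)/7 = 1/7.
Midpoints: 29/14, 31/14, 33/14, 2.5, 37/14, 39/14, 41/14.
f(29/14) = 897/49, f(31/14) = 1031/49, f(33/14) = 1173/49, f(2.5) = 27, f(37/14) = 1481/49, f(39/14) = 1647/49, f(41/14) = 1821/49.
Sum = Δs · [f(29/14) + f(31/14) + f(33/14) + ...].
Sum ≈ 27.326531.

27.326531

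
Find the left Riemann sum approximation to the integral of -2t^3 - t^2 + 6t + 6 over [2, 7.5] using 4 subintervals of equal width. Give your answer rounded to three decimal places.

Δt = (7.5 − 2)/4 = 1.375.
Left endpoints: 2, 3.375, 4.75, 6.125.
f(2) = -2, f(3.375) = -62.02734375, f(4.75) = -202.40625, f(6.125) = -454.33203125.
Sum = Δt · [f(2) + f(3.375) + f(4.75) + f(6.125)].
Sum ≈ -991.053.

-991.053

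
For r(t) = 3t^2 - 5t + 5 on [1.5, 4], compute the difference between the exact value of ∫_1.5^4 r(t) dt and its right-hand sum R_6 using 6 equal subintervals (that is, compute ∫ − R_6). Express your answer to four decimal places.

-6.2066

Exact integral: ∫_1.5^4 r(t) dt = 38.75.
R_6 ≈ 44.956597.
Error ≈ 38.75 − 44.956597 ≈ -6.2066.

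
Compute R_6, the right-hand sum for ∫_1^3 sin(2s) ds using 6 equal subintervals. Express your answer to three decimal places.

Δs = (3 − 1)/6 = 1/3.
Right endpoints: 4/3, 5/3, 2, 7/3, 8/3, 3.
f(4/3) ≈ 0.457, f(5/3) ≈ -0.191, f(2) ≈ -0.757, f(7/3) ≈ -0.999, f(8/3) ≈ -0.813, f(3) ≈ -0.279.
Sum = Δs · [f(4/3) + f(5/3) + f(2) + ...].
Sum ≈ -0.861.

-0.861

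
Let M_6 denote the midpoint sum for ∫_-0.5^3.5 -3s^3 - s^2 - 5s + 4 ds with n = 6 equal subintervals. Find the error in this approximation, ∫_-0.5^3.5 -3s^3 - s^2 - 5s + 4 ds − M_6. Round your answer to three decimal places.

Exact integral: ∫_-0.5^3.5 f(s) ds ≈ -140.83333.
M_6 ≈ -138.68519.
Error ≈ -140.83333 − (-138.68519) ≈ -2.148.

-2.148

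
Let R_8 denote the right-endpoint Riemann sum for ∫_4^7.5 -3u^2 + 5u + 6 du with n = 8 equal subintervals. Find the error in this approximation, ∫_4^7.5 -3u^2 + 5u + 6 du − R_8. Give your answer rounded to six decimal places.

22.920898

Exact integral: ∫_4^7.5 f(u) du = -236.25.
R_8 ≈ -259.17089844.
Error ≈ -236.25 − (-259.17089844) ≈ 22.920898.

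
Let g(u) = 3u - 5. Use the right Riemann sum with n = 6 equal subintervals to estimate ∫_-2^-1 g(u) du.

Δu = (-1 − (-2))/6 = 1/6.
Right endpoints: -11/6, -5/3, -1.5, -4/3, -7/6, -1.
g(-11/6) = -10.5, g(-5/3) = -10, g(-1.5) = -9.5, g(-4/3) = -9, g(-7/6) = -8.5, g(-1) = -8.
Sum = Δu · [g(-11/6) + g(-5/3) + g(-1.5) + ...].
Sum = -9.25.

-9.25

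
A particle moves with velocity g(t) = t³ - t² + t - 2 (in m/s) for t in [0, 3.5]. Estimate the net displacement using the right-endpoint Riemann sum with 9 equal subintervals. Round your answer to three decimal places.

Δt = (3.5 − 0)/9 = 7/18.
Right endpoints: 7/18, 7/9, 7/6, 14/9, 35/18, 7/3, 49/18, 28/9, 3.5.
g(7/18) = -9935/5832, g(7/9) = -989/729, g(7/6) = -131/216, g(14/9) = 656/729, g(35/18) = 20501/5832, g(7/3) = 205/27, g(49/18) = 78643/5832, g(28/9) = 15706/729, g(3.5) = 32.125.
Sum = Δt · [g(7/18) + g(7/9) + g(7/6) + ...].
Sum ≈ 29.359.

29.359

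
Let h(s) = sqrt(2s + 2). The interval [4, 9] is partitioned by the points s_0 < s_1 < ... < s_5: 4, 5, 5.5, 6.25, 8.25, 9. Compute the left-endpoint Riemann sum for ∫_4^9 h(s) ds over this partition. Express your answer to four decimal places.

18.4401

Subinterval widths: 1, 0.5, 0.75, 2, 0.75.
Left endpoints: 4, 5, 5.5, 6.25, 8.25.
h(4) ≈ 3.1623, h(5) ≈ 3.4641, h(5.5) ≈ 3.6056, h(6.25) ≈ 3.8079, h(8.25) ≈ 4.3012.
Sum = Σ Δs_i · h(s_i).
Sum ≈ 18.4401.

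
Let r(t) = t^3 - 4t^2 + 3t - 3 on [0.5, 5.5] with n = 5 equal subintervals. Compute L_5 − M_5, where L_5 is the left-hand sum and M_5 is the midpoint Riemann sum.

L_5 = 10.625.
M_5 = 35.
L_5 − M_5 = -24.375.

-24.375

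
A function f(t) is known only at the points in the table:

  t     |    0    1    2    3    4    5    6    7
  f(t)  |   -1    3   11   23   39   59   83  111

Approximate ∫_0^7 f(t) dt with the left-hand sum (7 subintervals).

Δt = 1.
Sum = 1·[(-1) + 3 + 11 + 23 + 39 + 59 + 83] = 217.

217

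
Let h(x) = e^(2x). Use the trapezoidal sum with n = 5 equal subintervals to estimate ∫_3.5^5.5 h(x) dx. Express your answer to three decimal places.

30939.686

Δx = (5.5 − 3.5)/5 = 0.4.
h(3.5) ≈ 1096.633, h(3.9) ≈ 2440.602, h(4.3) ≈ 5431.660, h(4.7) ≈ 12088.381, h(5.1) ≈ 26903.186, h(5.5) ≈ 59874.142.
T_5 = (Δx/2)·[h(x_0) + 2h(x_1) + ... + 2h(x_{4}) + h(x_5)].
Sum ≈ 30939.686.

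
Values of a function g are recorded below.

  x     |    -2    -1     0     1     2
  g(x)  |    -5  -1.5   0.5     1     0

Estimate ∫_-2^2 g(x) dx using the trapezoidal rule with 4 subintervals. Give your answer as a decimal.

Δx = 1.
T_4 = (1/2)·[(-5) + 2·(-1.5) + 2·0.5 + 2·1 + 0] = -2.5.

-2.5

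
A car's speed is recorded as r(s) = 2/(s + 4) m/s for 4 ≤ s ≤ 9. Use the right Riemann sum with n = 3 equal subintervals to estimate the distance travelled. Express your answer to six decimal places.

0.895355

Δs = (9 − 4)/3 = 5/3.
Right endpoints: 17/3, 22/3, 9.
r(17/3) = 6/29, r(22/3) = 3/17, r(9) = 2/13.
Sum = Δs · [r(17/3) + r(22/3) + r(9)].
Sum ≈ 0.895355.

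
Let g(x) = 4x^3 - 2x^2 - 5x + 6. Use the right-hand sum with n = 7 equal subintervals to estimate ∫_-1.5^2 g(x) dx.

26.25

Δx = (2 − (-1.5))/7 = 0.5.
Right endpoints: -1, -0.5, 0, 0.5, 1, 1.5, 2.
g(-1) = 5, g(-0.5) = 7.5, g(0) = 6, g(0.5) = 3.5, g(1) = 3, g(1.5) = 7.5, g(2) = 20.
Sum = Δx · [g(-1) + g(-0.5) + g(0) + ...].
Sum = 26.25.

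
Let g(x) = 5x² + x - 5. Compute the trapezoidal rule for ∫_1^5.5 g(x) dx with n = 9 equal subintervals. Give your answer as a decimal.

268.6875

Δx = (5.5 − 1)/9 = 0.5.
g(1) = 1, g(1.5) = 7.75, g(2) = 17, g(2.5) = 28.75, g(3) = 43, g(3.5) = 59.75, g(4) = 79, g(4.5) = 100.75, g(5) = 125, g(5.5) = 151.75.
T_9 = (Δx/2)·[g(x_0) + 2g(x_1) + ... + 2g(x_{8}) + g(x_9)].
Sum = 268.6875.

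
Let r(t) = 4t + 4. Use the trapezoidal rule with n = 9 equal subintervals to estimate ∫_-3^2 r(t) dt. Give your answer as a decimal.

Δt = (2 − (-3))/9 = 5/9.
r(-3) = -8, r(-22/9) = -52/9, r(-17/9) = -32/9, r(-4/3) = -4/3, r(-7/9) = 8/9, r(-2/9) = 28/9, r(1/3) = 16/3, r(8/9) = 68/9, r(13/9) = 88/9, r(2) = 12.
T_9 = (Δt/2)·[r(t_0) + 2r(t_1) + ... + 2r(t_{8}) + r(t_9)].
Sum = 10.

10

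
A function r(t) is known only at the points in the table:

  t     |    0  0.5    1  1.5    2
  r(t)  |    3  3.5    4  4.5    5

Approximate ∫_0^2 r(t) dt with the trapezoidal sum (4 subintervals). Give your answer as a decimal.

Δt = 0.5.
T_4 = (0.5/2)·[3 + 2·3.5 + 2·4 + 2·4.5 + 5] = 8.

8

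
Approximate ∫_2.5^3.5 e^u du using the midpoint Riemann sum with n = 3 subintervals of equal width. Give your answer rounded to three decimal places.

Δu = (3.5 − 2.5)/3 = 1/3.
Midpoints: 8/3, 3, 10/3.
f(8/3) ≈ 14.392, f(3) ≈ 20.086, f(10/3) ≈ 28.032.
Sum = Δu · [f(8/3) + f(3) + f(10/3)].
Sum ≈ 20.836.

20.836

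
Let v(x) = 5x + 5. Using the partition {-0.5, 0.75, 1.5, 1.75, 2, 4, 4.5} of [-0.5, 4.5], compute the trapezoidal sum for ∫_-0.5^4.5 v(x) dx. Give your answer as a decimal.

75

Subinterval widths: 1.25, 0.75, 0.25, 0.25, 2, 0.5.
v(-0.5) = 2.5, v(0.75) = 8.75, v(1.5) = 12.5, v(1.75) = 13.75, v(2) = 15, v(4) = 25, v(4.5) = 27.5.
On each subinterval the trapezoid contributes (Δx_i/2)·[v(x_{i-1}) + v(x_i)].
Sum = 75.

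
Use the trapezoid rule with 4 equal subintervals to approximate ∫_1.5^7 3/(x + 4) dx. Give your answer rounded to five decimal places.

2.09107

Δx = (7 − 1.5)/4 = 1.375.
f(1.5) = 6/11, f(2.875) = 24/55, f(4.25) = 4/11, f(5.625) = 24/77, f(7) = 3/11.
T_4 = (Δx/2)·[f(x_0) + 2f(x_1) + 2f(x_2) + 2f(x_3) + f(x_4)].
Sum ≈ 2.09107.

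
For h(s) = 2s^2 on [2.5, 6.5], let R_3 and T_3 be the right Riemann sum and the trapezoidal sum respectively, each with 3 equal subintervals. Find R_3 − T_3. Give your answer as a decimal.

48

R_3 ≈ 223.03704.
T_3 ≈ 175.03704.
R_3 − T_3 = 48.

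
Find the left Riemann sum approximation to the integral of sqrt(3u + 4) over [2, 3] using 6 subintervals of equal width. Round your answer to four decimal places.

3.3517

Δu = (3 − 2)/6 = 1/6.
Left endpoints: 2, 13/6, 7/3, 2.5, 8/3, 17/6.
f(2) ≈ 3.1623, f(13/6) ≈ 3.2404, f(7/3) ≈ 3.3166, f(2.5) ≈ 3.3912, f(8/3) ≈ 3.4641, f(17/6) ≈ 3.5355.
Sum = Δu · [f(2) + f(13/6) + f(7/3) + ...].
Sum ≈ 3.3517.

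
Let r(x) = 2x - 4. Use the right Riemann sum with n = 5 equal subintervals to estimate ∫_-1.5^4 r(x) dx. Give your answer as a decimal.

Δx = (4 − (-1.5))/5 = 1.1.
Right endpoints: -0.4, 0.7, 1.8, 2.9, 4.
r(-0.4) = -4.8, r(0.7) = -2.6, r(1.8) = -0.4, r(2.9) = 1.8, r(4) = 4.
Sum = Δx · [r(-0.4) + r(0.7) + r(1.8) + r(2.9) + r(4)].
Sum = -2.2.

-2.2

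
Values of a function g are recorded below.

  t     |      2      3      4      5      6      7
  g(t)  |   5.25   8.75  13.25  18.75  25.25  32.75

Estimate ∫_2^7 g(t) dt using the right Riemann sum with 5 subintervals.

Δt = 1.
Sum = 1·[8.75 + 13.25 + 18.75 + 25.25 + 32.75] = 98.75.

98.75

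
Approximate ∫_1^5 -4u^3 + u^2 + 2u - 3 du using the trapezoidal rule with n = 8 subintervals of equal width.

-576.5

Δu = (5 − 1)/8 = 0.5.
f(1) = -4, f(1.5) = -11.25, f(2) = -27, f(2.5) = -54.25, f(3) = -96, f(3.5) = -155.25, f(4) = -235, f(4.5) = -338.25, f(5) = -468.
T_8 = (Δu/2)·[f(u_0) + 2f(u_1) + ... + 2f(u_{7}) + f(u_8)].
Sum = -576.5.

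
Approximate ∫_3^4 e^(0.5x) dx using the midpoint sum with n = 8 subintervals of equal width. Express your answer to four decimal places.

5.8138

Δx = (4 − 3)/8 = 0.125.
Midpoints: 3.0625, 3.1875, 3.3125, 3.4375, 3.5625, 3.6875, 3.8125, 3.9375.
f(3.0625) ≈ 4.6240, f(3.1875) ≈ 4.9222, f(3.3125) ≈ 5.2396, f(3.4375) ≈ 5.5776, f(3.5625) ≈ 5.9373, f(3.6875) ≈ 6.3202, f(3.8125) ≈ 6.7278, f(3.9375) ≈ 7.1617.
Sum = Δx · [f(3.0625) + f(3.1875) + f(3.3125) + ...].
Sum ≈ 5.8138.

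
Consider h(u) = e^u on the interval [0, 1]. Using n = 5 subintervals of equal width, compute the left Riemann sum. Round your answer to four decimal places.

Δu = (1 − 0)/5 = 0.2.
Left endpoints: 0, 0.2, 0.4, 0.6, 0.8.
h(0) ≈ 1.0000, h(0.2) ≈ 1.2214, h(0.4) ≈ 1.4918, h(0.6) ≈ 1.8221, h(0.8) ≈ 2.2255.
Sum = Δu · [h(0) + h(0.2) + h(0.4) + h(0.6) + h(0.8)].
Sum ≈ 1.5522.

1.5522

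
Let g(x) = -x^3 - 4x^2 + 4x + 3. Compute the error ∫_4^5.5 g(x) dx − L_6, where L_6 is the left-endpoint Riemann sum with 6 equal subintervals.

Exact integral: ∫_4^5.5 g(x) dx = -268.265625.
L_6 = -249.37890625.
Error = -268.265625 − (-249.37890625) = -18.88671875.

-18.88671875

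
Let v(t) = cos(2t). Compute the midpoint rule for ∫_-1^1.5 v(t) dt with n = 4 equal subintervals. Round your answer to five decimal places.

0.56103

Δt = (1.5 − (-1))/4 = 0.625.
Midpoints: -0.6875, -0.0625, 0.5625, 1.1875.
v(-0.6875) ≈ 0.19455, v(-0.0625) ≈ 0.99220, v(0.5625) ≈ 0.43118, v(1.1875) ≈ -0.72028.
Sum = Δt · [v(-0.6875) + v(-0.0625) + v(0.5625) + v(1.1875)].
Sum ≈ 0.56103.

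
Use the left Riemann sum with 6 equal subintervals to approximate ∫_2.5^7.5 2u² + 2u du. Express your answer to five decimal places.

Δu = (7.5 − 2.5)/6 = 5/6.
Left endpoints: 2.5, 10/3, 25/6, 5, 35/6, 20/3.
f(2.5) = 17.5, f(10/3) = 260/9, f(25/6) = 775/18, f(5) = 60, f(35/6) = 1435/18, f(20/3) = 920/9.
Sum = Δu · [f(2.5) + f(10/3) + f(25/6) + ...].
Sum ≈ 276.15741.

276.15741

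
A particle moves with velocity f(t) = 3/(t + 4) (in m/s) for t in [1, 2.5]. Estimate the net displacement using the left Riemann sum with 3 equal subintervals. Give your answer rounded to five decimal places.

Δt = (2.5 − 1)/3 = 0.5.
Left endpoints: 1, 1.5, 2.
f(1) = 0.6, f(1.5) = 6/11, f(2) = 0.5.
Sum = Δt · [f(1) + f(1.5) + f(2)].
Sum ≈ 0.82273.

0.82273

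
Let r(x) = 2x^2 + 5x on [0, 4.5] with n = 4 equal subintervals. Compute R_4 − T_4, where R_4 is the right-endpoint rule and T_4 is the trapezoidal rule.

35.4375

R_4 = 148.7109375.
T_4 = 113.2734375.
R_4 − T_4 = 35.4375.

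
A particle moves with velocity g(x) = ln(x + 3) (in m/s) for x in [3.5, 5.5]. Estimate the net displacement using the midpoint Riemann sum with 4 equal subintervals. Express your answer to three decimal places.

4.024

Δx = (5.5 − 3.5)/4 = 0.5.
Midpoints: 3.75, 4.25, 4.75, 5.25.
g(3.75) ≈ 1.910, g(4.25) ≈ 1.981, g(4.75) ≈ 2.048, g(5.25) ≈ 2.110.
Sum = Δx · [g(3.75) + g(4.25) + g(4.75) + g(5.25)].
Sum ≈ 4.024.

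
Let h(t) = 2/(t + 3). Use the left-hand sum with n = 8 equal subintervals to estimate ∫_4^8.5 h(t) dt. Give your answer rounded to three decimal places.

Δt = (8.5 − 4)/8 = 0.5625.
Left endpoints: 4, 4.5625, 5.125, 5.6875, 6.25, 6.8125, 7.375, 7.9375.
h(4) = 2/7, h(4.5625) = 32/121, h(5.125) = 16/65, h(5.6875) = 32/139, h(6.25) = 8/37, h(6.8125) = 32/157, h(7.375) = 16/83, h(7.9375) = 32/175.
Sum = Δt · [h(4) + h(4.5625) + h(5.125) + ...].
Sum ≈ 1.025.

1.025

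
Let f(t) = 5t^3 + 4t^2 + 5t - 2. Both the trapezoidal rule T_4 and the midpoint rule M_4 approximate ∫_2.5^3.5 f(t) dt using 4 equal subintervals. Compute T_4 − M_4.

T_4 = 188.59375.
M_4 = 187.828125.
T_4 − M_4 = 0.765625.

0.765625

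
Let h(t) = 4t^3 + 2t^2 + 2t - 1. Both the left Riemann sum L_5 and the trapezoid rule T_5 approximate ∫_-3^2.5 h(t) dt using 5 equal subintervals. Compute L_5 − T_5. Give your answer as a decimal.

-96.8

L_5 = -119.68.
T_5 = -22.88.
L_5 − T_5 = -96.8.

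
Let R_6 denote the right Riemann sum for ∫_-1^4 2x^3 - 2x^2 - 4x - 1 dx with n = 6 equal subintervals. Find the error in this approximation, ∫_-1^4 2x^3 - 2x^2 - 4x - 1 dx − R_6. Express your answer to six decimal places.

Exact integral: ∫_-1^4 f(x) dx ≈ 49.16666667.
R_6 ≈ 86.55092593.
Error ≈ 49.16666667 − 86.55092593 ≈ -37.384259.

-37.384259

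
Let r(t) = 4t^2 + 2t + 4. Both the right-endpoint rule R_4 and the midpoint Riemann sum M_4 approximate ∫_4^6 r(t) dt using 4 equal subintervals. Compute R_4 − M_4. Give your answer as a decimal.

21.5

R_4 = 252.
M_4 = 230.5.
R_4 − M_4 = 21.5.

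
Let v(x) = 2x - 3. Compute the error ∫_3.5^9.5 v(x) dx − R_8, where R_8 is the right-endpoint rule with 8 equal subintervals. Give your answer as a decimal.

-4.5

Exact integral: ∫_3.5^9.5 v(x) dx = 60.
R_8 = 64.5.
Error = 60 − 64.5 = -4.5.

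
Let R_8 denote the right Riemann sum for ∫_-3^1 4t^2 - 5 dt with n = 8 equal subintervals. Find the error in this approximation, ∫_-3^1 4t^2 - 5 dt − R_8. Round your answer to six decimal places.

7.333333

Exact integral: ∫_-3^1 f(t) dt ≈ 17.33333333.
R_8 = 10.
Error ≈ 17.33333333 − 10 ≈ 7.333333.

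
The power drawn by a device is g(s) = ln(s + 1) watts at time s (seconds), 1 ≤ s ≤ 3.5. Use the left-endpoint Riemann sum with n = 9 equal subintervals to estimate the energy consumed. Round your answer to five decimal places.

Δs = (3.5 − 1)/9 = 5/18.
Left endpoints: 1, 23/18, 14/9, 11/6, 19/9, 43/18, 8/3, 53/18, 29/9.
g(1) ≈ 0.69315, g(23/18) ≈ 0.82320, g(14/9) ≈ 0.93827, g(11/6) ≈ 1.04145, g(19/9) ≈ 1.13498, g(43/18) ≈ 1.22050, g(8/3) ≈ 1.29928, g(53/18) ≈ 1.37231, g(29/9) ≈ 1.44036.
Sum = Δs · [g(1) + g(23/18) + g(14/9) + ...].
Sum ≈ 2.76764.

2.76764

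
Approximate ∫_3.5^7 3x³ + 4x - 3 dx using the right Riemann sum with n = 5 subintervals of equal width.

Δx = (7 − 3.5)/5 = 0.7.
Right endpoints: 4.2, 4.9, 5.6, 6.3, 7.
f(4.2) = 236.064, f(4.9) = 369.547, f(5.6) = 546.248, f(6.3) = 772.341, f(7) = 1054.
Sum = Δx · [f(4.2) + f(4.9) + f(5.6) + f(6.3) + f(7)].
Sum = 2084.74.

2084.74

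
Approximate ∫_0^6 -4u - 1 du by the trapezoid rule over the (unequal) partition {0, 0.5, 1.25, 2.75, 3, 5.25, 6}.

Subinterval widths: 0.5, 0.75, 1.5, 0.25, 2.25, 0.75.
f(0) = -1, f(0.5) = -3, f(1.25) = -6, f(2.75) = -12, f(3) = -13, f(5.25) = -22, f(6) = -25.
On each subinterval the trapezoid contributes (Δu_i/2)·[f(u_{i-1}) + f(u_i)].
Sum = -78.

-78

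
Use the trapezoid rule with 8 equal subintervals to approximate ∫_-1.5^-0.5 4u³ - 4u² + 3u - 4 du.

Δu = (-0.5 − (-1.5))/8 = 0.125.
f(-1.5) = -31, f(-1.375) = -26.0859375, f(-1.25) = -21.8125, f(-1.125) = -18.1328125, f(-1) = -15, f(-0.875) = -12.3671875, f(-0.75) = -10.1875, f(-0.625) = -8.4140625, f(-0.5) = -7.
T_8 = (Δu/2)·[f(u_0) + 2f(u_1) + ... + 2f(u_{7}) + f(u_8)].
Sum = -16.375.

-16.375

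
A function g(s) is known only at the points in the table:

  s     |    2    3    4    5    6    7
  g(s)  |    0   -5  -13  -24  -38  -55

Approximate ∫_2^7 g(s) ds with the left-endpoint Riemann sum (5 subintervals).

Δs = 1.
Sum = 1·[0 + (-5) + (-13) + (-24) + (-38)] = -80.

-80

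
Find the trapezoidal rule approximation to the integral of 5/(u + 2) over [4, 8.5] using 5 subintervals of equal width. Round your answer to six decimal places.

Δu = (8.5 − 4)/5 = 0.9.
f(4) = 5/6, f(4.9) = 50/69, f(5.8) = 25/39, f(6.7) = 50/87, f(7.6) = 25/48, f(8.5) = 10/21.
T_5 = (Δu/2)·[f(u_0) + 2f(u_1) + ... + 2f(u_{4}) + f(u_5)].
Sum ≈ 2.804374.

2.804374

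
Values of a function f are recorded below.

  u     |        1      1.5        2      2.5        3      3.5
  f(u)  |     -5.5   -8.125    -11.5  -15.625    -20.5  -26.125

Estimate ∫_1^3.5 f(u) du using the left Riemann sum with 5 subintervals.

Δu = 0.5.
Sum = 0.5·[(-5.5) + (-8.125) + (-11.5) + (-15.625) + (-20.5)] = -30.625.

-30.625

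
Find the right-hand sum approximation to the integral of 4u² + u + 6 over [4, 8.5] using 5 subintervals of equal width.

Δu = (8.5 − 4)/5 = 0.9.
Right endpoints: 4.9, 5.8, 6.7, 7.6, 8.5.
f(4.9) = 106.94, f(5.8) = 146.36, f(6.7) = 192.26, f(7.6) = 244.64, f(8.5) = 303.5.
Sum = Δu · [f(4.9) + f(5.8) + f(6.7) + f(7.6) + f(8.5)].
Sum = 894.33.

894.33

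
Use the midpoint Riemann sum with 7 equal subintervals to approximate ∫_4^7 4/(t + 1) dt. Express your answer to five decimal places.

1.87927

Δt = (7 − 4)/7 = 3/7.
Midpoints: 59/14, 65/14, 71/14, 5.5, 83/14, 89/14, 95/14.
f(59/14) = 56/73, f(65/14) = 56/79, f(71/14) = 56/85, f(5.5) = 8/13, f(83/14) = 56/97, f(89/14) = 56/103, f(95/14) = 56/109.
Sum = Δt · [f(59/14) + f(65/14) + f(71/14) + ...].
Sum ≈ 1.87927.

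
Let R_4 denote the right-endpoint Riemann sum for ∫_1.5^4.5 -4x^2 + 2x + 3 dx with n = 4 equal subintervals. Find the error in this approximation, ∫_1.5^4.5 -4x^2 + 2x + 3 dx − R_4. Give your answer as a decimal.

Exact integral: ∫_1.5^4.5 f(x) dx = -90.
R_4 = -115.875.
Error = -90 − (-115.875) = 25.875.

25.875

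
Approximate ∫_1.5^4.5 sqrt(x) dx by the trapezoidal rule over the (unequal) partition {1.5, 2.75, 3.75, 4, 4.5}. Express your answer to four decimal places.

5.1217

Subinterval widths: 1.25, 1, 0.25, 0.5.
f(1.5) ≈ 1.2247, f(2.75) ≈ 1.6583, f(3.75) ≈ 1.9365, f(4) ≈ 2.0000, f(4.5) ≈ 2.1213.
On each subinterval the trapezoid contributes (Δx_i/2)·[f(x_{i-1}) + f(x_i)].
Sum ≈ 5.1217.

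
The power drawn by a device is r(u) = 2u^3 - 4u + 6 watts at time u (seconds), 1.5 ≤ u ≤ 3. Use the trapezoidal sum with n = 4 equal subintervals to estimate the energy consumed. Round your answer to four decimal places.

Δu = (3 − 1.5)/4 = 0.375.
r(1.5) = 6.75, r(1.875) = 11.68359375, r(2.25) = 19.78125, r(2.625) = 31.67578125, r(3) = 48.
T_4 = (Δu/2)·[r(u_0) + 2r(u_1) + 2r(u_2) + 2r(u_3) + r(u_4)].
Sum ≈ 33.9434.

33.9434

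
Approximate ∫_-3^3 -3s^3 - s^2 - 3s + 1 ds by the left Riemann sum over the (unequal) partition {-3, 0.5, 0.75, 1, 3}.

Subinterval widths: 3.5, 0.25, 0.25, 2.
Left endpoints: -3, 0.5, 0.75, 1.
f(-3) = 82, f(0.5) = -1.125, f(0.75) = -3.078125, f(1) = -6.
Sum = Σ Δs_i · f(s_i).
Sum = 273.94921875.

273.94921875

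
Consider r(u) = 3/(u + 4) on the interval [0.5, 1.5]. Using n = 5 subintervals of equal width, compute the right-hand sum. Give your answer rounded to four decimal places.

0.5901

Δu = (1.5 − 0.5)/5 = 0.2.
Right endpoints: 0.7, 0.9, 1.1, 1.3, 1.5.
r(0.7) = 30/47, r(0.9) = 30/49, r(1.1) = 10/17, r(1.3) = 30/53, r(1.5) = 6/11.
Sum = Δu · [r(0.7) + r(0.9) + r(1.1) + r(1.3) + r(1.5)].
Sum ≈ 0.5901.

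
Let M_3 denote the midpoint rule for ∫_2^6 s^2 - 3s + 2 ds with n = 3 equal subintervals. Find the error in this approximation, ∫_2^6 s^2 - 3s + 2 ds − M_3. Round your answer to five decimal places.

0.59259

Exact integral: ∫_2^6 f(s) ds ≈ 29.3333333.
M_3 ≈ 28.7407407.
Error ≈ 29.3333333 − 28.7407407 ≈ 0.59259.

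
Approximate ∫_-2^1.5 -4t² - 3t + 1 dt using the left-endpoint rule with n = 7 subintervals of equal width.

-8.75

Δt = (1.5 − (-2))/7 = 0.5.
Left endpoints: -2, -1.5, -1, -0.5, 0, 0.5, 1.
f(-2) = -9, f(-1.5) = -3.5, f(-1) = 0, f(-0.5) = 1.5, f(0) = 1, f(0.5) = -1.5, f(1) = -6.
Sum = Δt · [f(-2) + f(-1.5) + f(-1) + ...].
Sum = -8.75.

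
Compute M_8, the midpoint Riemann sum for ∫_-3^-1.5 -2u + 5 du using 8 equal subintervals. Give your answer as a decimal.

Δu = (-1.5 − (-3))/8 = 0.1875.
Midpoints: -2.90625, -2.71875, -2.53125, -2.34375, -2.15625, -1.96875, -1.78125, -1.59375.
f(-2.90625) = 10.8125, f(-2.71875) = 10.4375, f(-2.53125) = 10.0625, f(-2.34375) = 9.6875, f(-2.15625) = 9.3125, f(-1.96875) = 8.9375, f(-1.78125) = 8.5625, f(-1.59375) = 8.1875.
Sum = Δu · [f(-2.90625) + f(-2.71875) + f(-2.53125) + ...].
Sum = 14.25.

14.25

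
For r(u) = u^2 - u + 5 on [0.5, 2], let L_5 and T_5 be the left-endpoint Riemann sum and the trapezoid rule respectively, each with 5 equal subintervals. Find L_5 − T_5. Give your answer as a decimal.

L_5 = 7.935.
T_5 = 8.2725.
L_5 − T_5 = -0.3375.

-0.3375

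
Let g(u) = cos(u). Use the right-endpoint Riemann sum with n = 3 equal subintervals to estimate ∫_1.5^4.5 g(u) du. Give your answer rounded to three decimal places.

-1.948

Δu = (4.5 − 1.5)/3 = 1.
Right endpoints: 2.5, 3.5, 4.5.
g(2.5) ≈ -0.801, g(3.5) ≈ -0.936, g(4.5) ≈ -0.211.
Sum = Δu · [g(2.5) + g(3.5) + g(4.5)].
Sum ≈ -1.948.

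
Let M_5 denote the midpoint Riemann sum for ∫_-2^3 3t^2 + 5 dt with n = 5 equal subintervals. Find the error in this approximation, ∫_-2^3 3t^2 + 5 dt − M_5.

Exact integral: ∫_-2^3 f(t) dt = 60.
M_5 = 58.75.
Error = 60 − 58.75 = 1.25.

1.25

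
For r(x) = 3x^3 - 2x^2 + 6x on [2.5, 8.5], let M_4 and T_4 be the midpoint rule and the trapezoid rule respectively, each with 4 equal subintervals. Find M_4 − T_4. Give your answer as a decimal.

-160.3125

M_4 = 3631.3125.
T_4 = 3791.625.
M_4 − T_4 = -160.3125.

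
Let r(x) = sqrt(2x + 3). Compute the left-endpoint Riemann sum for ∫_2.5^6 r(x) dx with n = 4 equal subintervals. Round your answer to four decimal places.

11.3594

Δx = (6 − 2.5)/4 = 0.875.
Left endpoints: 2.5, 3.375, 4.25, 5.125.
r(2.5) ≈ 2.8284, r(3.375) ≈ 3.1225, r(4.25) ≈ 3.3912, r(5.125) ≈ 3.6401.
Sum = Δx · [r(2.5) + r(3.375) + r(4.25) + r(5.125)].
Sum ≈ 11.3594.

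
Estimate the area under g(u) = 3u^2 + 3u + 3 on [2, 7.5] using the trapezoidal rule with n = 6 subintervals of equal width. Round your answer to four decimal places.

Δu = (7.5 − 2)/6 = 11/12.
g(2) = 21, g(35/12) = 1789/48, g(23/6) = 703/12, g(4.75) = 84.9375, g(17/3) = 349/3, g(79/12) = 7333/48, g(7.5) = 194.25.
T_6 = (Δu/2)·[g(u_0) + 2g(u_1) + ... + 2g(u_{5}) + g(u_6)].
Sum ≈ 511.0608.

511.0608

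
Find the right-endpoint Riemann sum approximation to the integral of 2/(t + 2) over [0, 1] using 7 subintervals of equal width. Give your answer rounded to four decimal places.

Δt = (1 − 0)/7 = 1/7.
Right endpoints: 1/7, 2/7, 3/7, 4/7, 5/7, 6/7, 1.
f(1/7) = 14/15, f(2/7) = 0.875, f(3/7) = 14/17, f(4/7) = 7/9, f(5/7) = 14/19, f(6/7) = 0.7, f(1) = 2/3.
Sum = Δt · [f(1/7) + f(2/7) + f(3/7) + ...].
Sum ≈ 0.7876.

0.7876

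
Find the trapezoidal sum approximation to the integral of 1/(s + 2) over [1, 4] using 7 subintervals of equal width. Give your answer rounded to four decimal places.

0.6944

Δs = (4 − 1)/7 = 3/7.
f(1) = 1/3, f(10/7) = 7/24, f(13/7) = 7/27, f(16/7) = 7/30, f(19/7) = 7/33, f(22/7) = 7/36, f(25/7) = 7/39, f(4) = 1/6.
T_7 = (Δs/2)·[f(s_0) + 2f(s_1) + ... + 2f(s_{6}) + f(s_7)].
Sum ≈ 0.6944.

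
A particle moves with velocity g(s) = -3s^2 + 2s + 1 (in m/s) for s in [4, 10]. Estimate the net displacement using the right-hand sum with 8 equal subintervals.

-937.6875

Δs = (10 − 4)/8 = 0.75.
Right endpoints: 4.75, 5.5, 6.25, 7, 7.75, 8.5, 9.25, 10.
g(4.75) = -57.1875, g(5.5) = -78.75, g(6.25) = -103.6875, g(7) = -132, g(7.75) = -163.6875, g(8.5) = -198.75, g(9.25) = -237.1875, g(10) = -279.
Sum = Δs · [g(4.75) + g(5.5) + g(6.25) + ...].
Sum = -937.6875.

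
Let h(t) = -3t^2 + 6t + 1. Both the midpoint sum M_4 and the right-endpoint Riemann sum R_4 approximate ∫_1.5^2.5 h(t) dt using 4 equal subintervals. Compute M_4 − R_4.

M_4 = 0.765625.
R_4 = -0.03125.
M_4 − R_4 = 0.796875.

0.796875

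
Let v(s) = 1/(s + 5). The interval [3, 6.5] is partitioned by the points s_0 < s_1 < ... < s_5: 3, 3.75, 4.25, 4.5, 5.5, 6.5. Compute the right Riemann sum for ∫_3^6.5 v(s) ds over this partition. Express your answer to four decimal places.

0.3483

Subinterval widths: 0.75, 0.5, 0.25, 1, 1.
Right endpoints: 3.75, 4.25, 4.5, 5.5, 6.5.
v(3.75) = 4/35, v(4.25) = 4/37, v(4.5) = 2/19, v(5.5) = 2/21, v(6.5) = 2/23.
Sum = Σ Δs_i · v(s_i).
Sum ≈ 0.3483.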